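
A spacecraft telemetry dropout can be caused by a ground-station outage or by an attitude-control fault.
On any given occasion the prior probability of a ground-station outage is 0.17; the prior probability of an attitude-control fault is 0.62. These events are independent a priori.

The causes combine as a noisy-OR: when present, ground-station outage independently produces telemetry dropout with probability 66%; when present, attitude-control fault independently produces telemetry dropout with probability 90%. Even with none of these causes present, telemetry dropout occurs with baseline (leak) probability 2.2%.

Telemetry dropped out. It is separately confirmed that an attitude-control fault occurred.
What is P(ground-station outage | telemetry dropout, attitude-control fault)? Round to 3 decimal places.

P(ground-station outage | telemetry dropout, attitude-control fault) ≈ 0.180

Under noisy-OR, P(telemetry dropout | causes) = 1 − (1−0.022)·∏(1−qᵢ) over the active causes.
P(telemetry dropout | attitude-control fault) = 0.9022*0.83 + 0.966748*0.17 = 0.748826 + 0.164347 = 0.913173
Of this, 0.164347 comes from 0.966748*0.17 (the ground-station outage=true cases).
Hence the posterior is 0.164347/0.913173 ≈ 0.180.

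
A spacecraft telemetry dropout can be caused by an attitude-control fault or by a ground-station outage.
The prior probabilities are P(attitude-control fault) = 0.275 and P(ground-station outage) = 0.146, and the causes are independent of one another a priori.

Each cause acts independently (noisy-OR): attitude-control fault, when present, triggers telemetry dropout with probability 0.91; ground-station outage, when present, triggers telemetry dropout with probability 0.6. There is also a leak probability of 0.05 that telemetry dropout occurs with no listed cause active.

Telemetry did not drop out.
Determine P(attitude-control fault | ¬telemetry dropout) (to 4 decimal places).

Under noisy-OR, P(telemetry dropout | causes) = 1 − (1−0.05)·∏(1−qᵢ) over the active causes.
Numerator (weight on configurations with attitude-control fault): 0.020080 + 0.001373 = 0.021453
The normalizing constant is 0.95×0.725×0.854 + 0.38×0.725×0.146 + 0.0855×0.275×0.854 + 0.0342×0.275×0.146 = 0.649869
P(attitude-control fault | ¬telemetry dropout) = 0.021453/0.649869 ≈ 0.0330

P(attitude-control fault | ¬telemetry dropout) ≈ 0.0330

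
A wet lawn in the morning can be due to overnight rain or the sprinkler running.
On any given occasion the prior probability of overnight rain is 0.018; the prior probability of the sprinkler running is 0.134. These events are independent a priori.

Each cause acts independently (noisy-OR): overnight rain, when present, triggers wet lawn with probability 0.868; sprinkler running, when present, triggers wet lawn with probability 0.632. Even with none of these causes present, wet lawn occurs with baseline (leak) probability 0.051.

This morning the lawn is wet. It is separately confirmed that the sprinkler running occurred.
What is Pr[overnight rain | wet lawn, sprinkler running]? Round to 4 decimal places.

Under noisy-OR, P(wet lawn | causes) = 1 − (1−0.051)·∏(1−qᵢ) over the active causes.
Sum P(wet lawn|·) weighted by the priors over both values of overnight rain:
  P(wet lawn | sprinkler running) = 0.650768·0.982 + 0.953901·0.018
        = 0.639054 + 0.017170 = 0.656224
Configurations with overnight rain contribute 0.017170, so
  P(overnight rain | wet lawn, sprinkler running) = 0.017170 / 0.656224 ≈ 0.0262

Pr[overnight rain | wet lawn, sprinkler running] ≈ 0.0262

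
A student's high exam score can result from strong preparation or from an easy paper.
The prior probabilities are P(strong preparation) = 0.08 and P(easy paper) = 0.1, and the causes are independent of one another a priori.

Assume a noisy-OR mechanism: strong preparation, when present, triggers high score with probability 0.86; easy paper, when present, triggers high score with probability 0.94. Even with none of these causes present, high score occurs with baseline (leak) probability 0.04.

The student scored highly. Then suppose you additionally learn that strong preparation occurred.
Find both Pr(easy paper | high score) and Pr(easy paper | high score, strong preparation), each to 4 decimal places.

Pr(easy paper | high score) ≈ 0.4979; Pr(easy paper | high score, strong preparation) ≈ 0.1129

Under noisy-OR, P(high score | causes) = 1 − (1−0.04)·∏(1−qᵢ) over the active causes.
By total probability over the 4 (strong preparation, easy paper) configurations:
  P(high score) = 0.04*0.92*0.9 + 0.9424*0.92*0.1 + 0.8656*0.08*0.9 + 0.991936*0.08*0.1
        = 0.033120 + 0.086701 + 0.062323 + 0.007935 = 0.190079
Configurations with easy paper contribute 0.094636, so
  P(easy paper | high score) = 0.094636 / 0.190079 ≈ 0.4979

Now also conditioning on strong preparation=true:
P(high score | strong preparation) = 0.8656×0.9 + 0.991936×0.1 = 0.779040 + 0.099194 = 0.878234
Restricting to configurations with easy paper present: 0.991936×0.1 = 0.099194.
Hence the posterior is 0.099194/0.878234 ≈ 0.1129.
Conditioning on strong preparation lowers the posterior on easy paper: the classic explaining-away effect in a common-effect structure.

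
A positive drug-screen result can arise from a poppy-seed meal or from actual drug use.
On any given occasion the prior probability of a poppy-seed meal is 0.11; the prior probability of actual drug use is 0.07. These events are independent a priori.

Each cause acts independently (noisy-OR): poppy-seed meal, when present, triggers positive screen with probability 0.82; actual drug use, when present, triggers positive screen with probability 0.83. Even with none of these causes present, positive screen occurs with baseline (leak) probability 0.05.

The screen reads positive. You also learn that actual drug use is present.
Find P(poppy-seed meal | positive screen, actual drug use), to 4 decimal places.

P(poppy-seed meal | positive screen, actual drug use) ≈ 0.1252

Under noisy-OR, P(positive screen | causes) = 1 − (1−0.05)·∏(1−qᵢ) over the active causes.
P(positive screen | actual drug use) = 0.8385*0.89 + 0.97093*0.11 = 0.746265 + 0.106802 = 0.853067
Restricting to configurations with poppy-seed meal present: 0.97093*0.11 = 0.106802.
P(poppy-seed meal | positive screen, actual drug use) = 0.106802 / 0.853067 ≈ 0.1252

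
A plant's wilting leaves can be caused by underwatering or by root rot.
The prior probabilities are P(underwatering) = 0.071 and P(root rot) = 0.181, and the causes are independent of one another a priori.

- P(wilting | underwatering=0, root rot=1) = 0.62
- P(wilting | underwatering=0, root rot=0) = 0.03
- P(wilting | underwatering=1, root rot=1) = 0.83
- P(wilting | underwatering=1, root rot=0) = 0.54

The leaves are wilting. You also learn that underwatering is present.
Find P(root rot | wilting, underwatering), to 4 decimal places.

P(root rot | wilting, underwatering) ≈ 0.2536

Numerator (weight on configurations with root rot): 0.83*0.181 = 0.150230
Normalizer over all consistent configurations: 0.54*0.819 + 0.83*0.181 = 0.592490
Posterior = 0.150230 / 0.592490 ≈ 0.2536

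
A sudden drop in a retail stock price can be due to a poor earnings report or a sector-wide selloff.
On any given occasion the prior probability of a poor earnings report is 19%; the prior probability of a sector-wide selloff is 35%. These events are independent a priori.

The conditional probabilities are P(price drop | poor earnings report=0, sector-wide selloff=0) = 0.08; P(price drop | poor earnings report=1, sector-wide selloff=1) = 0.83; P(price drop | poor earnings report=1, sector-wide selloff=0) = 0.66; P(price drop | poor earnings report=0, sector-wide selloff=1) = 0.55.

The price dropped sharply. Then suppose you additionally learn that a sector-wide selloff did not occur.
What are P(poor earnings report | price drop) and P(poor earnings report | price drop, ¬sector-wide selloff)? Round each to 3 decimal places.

P(poor earnings report | price drop) ≈ 0.408; P(poor earnings report | price drop, ¬sector-wide selloff) ≈ 0.659

Enumerate the 4 (poor earnings report, sector-wide selloff) configurations and weight by the priors:
  P(price drop) = 0.08*0.81*0.65 + 0.55*0.81*0.35 + 0.66*0.19*0.65 + 0.83*0.19*0.35
        = 0.042120 + 0.155925 + 0.081510 + 0.055195 = 0.334750
Configurations with poor earnings report contribute 0.136705, so
  P(poor earnings report | price drop) = 0.136705 / 0.334750 ≈ 0.408

With the extra evidence:
For the numerator, keep only poor earnings report=true terms: 0.66·0.19 = 0.125400
Denominator P(price drop | ¬sector-wide selloff): 0.08·0.81 + 0.66·0.19 = 0.190200
Posterior = 0.125400 / 0.190200 ≈ 0.659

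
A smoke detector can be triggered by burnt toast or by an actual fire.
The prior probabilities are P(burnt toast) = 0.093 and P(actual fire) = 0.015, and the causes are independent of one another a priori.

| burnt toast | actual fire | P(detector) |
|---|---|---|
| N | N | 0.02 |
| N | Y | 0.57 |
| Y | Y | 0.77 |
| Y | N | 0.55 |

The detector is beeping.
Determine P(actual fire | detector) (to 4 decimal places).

For the numerator, keep only actual fire=true terms: 0.007755 + 0.001074 = 0.008829
Denominator P(detector): 0.02×0.907×0.985 + 0.57×0.907×0.015 + 0.55×0.093×0.985 + 0.77×0.093×0.015 = 0.077080
P(actual fire | detector) = 0.008829/0.077080 ≈ 0.1145

P(actual fire | detector) ≈ 0.1145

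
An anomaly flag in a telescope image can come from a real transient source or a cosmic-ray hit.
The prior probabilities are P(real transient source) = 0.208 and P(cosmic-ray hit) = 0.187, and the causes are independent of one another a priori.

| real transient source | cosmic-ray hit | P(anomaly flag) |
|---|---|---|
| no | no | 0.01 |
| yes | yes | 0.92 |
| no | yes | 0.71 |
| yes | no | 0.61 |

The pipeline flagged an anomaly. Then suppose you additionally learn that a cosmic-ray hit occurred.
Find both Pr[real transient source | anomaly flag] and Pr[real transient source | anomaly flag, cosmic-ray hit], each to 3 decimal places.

P(anomaly flag) = 0.01×0.792×0.813 + 0.71×0.792×0.187 + 0.61×0.208×0.813 + 0.92×0.208×0.187 = 0.006439 + 0.105154 + 0.103153 + 0.035784 = 0.250530
Restricting to configurations with real transient source present: 0.103153 + 0.035784 = 0.138937.
P(real transient source | anomaly flag) = 0.138937 / 0.250530 ≈ 0.555

With the extra evidence:
P(anomaly flag | cosmic-ray hit) = 0.71*0.792 + 0.92*0.208 = 0.562320 + 0.191360 = 0.753680
Restricting to configurations with real transient source present: 0.92*0.208 = 0.191360.
P(real transient source | anomaly flag, cosmic-ray hit) = 0.191360 / 0.753680 ≈ 0.254
Conditioning on cosmic-ray hit lowers the posterior on real transient source: the classic explaining-away effect in a common-effect structure.

Pr[real transient source | anomaly flag] ≈ 0.555; Pr[real transient source | anomaly flag, cosmic-ray hit] ≈ 0.254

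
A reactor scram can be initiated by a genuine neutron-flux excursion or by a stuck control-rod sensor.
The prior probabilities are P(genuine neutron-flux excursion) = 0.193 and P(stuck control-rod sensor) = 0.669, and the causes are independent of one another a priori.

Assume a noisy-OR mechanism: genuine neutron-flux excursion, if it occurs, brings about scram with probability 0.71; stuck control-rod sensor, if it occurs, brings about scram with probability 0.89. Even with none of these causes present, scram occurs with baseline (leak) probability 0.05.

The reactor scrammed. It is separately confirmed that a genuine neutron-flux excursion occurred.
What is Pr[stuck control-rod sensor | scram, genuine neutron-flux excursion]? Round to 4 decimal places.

Pr[stuck control-rod sensor | scram, genuine neutron-flux excursion] ≈ 0.7301

Under noisy-OR, P(scram | causes) = 1 − (1−0.05)·∏(1−qᵢ) over the active causes.
Enumerate both values of stuck control-rod sensor and weight by the priors:
  P(scram | genuine neutron-flux excursion) = 0.7245·0.331 + 0.969695·0.669
        = 0.239810 + 0.648726 = 0.888536
The terms with stuck control-rod sensor present sum to 0.648726, so
  P(stuck control-rod sensor | scram, genuine neutron-flux excursion) = 0.648726 / 0.888536 ≈ 0.7301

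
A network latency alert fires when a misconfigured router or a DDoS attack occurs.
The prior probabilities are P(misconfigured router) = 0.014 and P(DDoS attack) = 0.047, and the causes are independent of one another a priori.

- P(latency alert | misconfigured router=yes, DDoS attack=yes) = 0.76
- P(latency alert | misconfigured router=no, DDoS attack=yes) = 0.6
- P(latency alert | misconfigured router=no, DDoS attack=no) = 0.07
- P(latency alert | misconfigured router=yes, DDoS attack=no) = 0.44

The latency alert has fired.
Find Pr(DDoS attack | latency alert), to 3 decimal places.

For the numerator, keep only DDoS attack=true terms: 0.027805 + 0.000500 = 0.028305
Normalizer over all consistent configurations: 0.07*0.986*0.953 + 0.6*0.986*0.047 + 0.44*0.014*0.953 + 0.76*0.014*0.047 = 0.099951
P(DDoS attack | latency alert) = 0.028305/0.099951 ≈ 0.283

Pr(DDoS attack | latency alert) ≈ 0.283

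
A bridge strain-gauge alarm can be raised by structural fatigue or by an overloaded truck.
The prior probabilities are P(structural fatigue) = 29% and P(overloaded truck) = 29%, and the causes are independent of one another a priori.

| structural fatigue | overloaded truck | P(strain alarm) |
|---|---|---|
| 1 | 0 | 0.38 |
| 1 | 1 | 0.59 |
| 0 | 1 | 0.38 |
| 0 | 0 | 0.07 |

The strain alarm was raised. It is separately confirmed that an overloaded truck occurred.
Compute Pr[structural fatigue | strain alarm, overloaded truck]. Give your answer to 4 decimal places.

Pr[structural fatigue | strain alarm, overloaded truck] ≈ 0.3881

P(strain alarm | overloaded truck) = 0.38*0.71 + 0.59*0.29 = 0.269800 + 0.171100 = 0.440900
Restricting to configurations with structural fatigue present: 0.59*0.29 = 0.171100.
P(structural fatigue | strain alarm, overloaded truck) = 0.171100 / 0.440900 ≈ 0.3881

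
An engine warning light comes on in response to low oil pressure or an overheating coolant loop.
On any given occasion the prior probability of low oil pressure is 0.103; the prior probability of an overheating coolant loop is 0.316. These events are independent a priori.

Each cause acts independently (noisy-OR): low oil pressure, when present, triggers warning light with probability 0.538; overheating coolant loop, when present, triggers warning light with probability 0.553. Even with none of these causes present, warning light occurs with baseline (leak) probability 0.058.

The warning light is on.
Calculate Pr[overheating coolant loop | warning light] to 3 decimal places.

Pr[overheating coolant loop | warning light] ≈ 0.716

Under noisy-OR, P(warning light | causes) = 1 − (1−0.058)·∏(1−qᵢ) over the active causes.
P(warning light) = 0.058·0.897·0.684 + 0.578926·0.897·0.316 + 0.564796·0.103·0.684 + 0.805464·0.103·0.316 = 0.035586 + 0.164098 + 0.039791 + 0.026216 = 0.265691
Of this, 0.190314 comes from 0.164098 + 0.026216 (the overheating coolant loop=true cases).
P(overheating coolant loop | warning light) = 0.190314 / 0.265691 ≈ 0.716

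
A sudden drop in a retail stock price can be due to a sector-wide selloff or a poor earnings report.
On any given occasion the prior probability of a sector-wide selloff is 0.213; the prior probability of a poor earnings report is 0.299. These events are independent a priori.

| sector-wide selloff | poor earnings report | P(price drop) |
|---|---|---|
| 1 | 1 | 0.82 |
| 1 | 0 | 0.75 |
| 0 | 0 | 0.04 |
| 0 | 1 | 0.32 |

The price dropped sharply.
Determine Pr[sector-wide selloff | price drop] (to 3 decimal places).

Sum P(price drop|·) weighted by the priors over the 4 (sector-wide selloff, poor earnings report) configurations:
  P(price drop) = 0.04*0.787*0.701 + 0.32*0.787*0.299 + 0.75*0.213*0.701 + 0.82*0.213*0.299
        = 0.022067 + 0.075300 + 0.111985 + 0.052223 = 0.261575
Keeping only the sector-wide selloff-present terms gives 0.164208, so
  P(sector-wide selloff | price drop) = 0.164208 / 0.261575 ≈ 0.628

Pr[sector-wide selloff | price drop] ≈ 0.628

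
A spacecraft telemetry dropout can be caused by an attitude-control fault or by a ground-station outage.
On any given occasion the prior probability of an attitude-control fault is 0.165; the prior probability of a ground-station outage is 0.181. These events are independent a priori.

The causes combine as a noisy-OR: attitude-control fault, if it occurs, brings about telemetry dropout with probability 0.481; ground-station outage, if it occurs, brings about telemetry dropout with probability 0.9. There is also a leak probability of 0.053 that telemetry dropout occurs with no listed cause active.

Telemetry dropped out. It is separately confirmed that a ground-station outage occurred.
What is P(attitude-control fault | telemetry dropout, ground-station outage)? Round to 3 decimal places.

P(attitude-control fault | telemetry dropout, ground-station outage) ≈ 0.172

Under noisy-OR, P(telemetry dropout | causes) = 1 − (1−0.053)·∏(1−qᵢ) over the active causes.
P(telemetry dropout | ground-station outage) = 0.9053*0.835 + 0.950851*0.165 = 0.755925 + 0.156890 = 0.912815
The attitude-control fault-present share is 0.950851*0.165 = 0.156890.
So P(attitude-control fault | telemetry dropout, ground-station outage) = 0.156890/0.912815 ≈ 0.172.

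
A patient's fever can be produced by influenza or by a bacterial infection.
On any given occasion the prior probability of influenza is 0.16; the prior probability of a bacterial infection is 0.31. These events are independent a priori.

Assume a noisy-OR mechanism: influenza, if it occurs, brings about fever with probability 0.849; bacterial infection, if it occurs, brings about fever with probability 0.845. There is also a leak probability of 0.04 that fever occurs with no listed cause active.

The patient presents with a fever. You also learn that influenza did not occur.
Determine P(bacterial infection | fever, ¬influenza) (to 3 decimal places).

P(bacterial infection | fever, ¬influenza) ≈ 0.905

Under noisy-OR, P(fever | causes) = 1 − (1−0.04)·∏(1−qᵢ) over the active causes.
P(fever | ¬influenza) = 0.04*0.69 + 0.8512*0.31 = 0.027600 + 0.263872 = 0.291472
Restricting to configurations with bacterial infection present: 0.8512*0.31 = 0.263872.
P(bacterial infection | fever, ¬influenza) = 0.263872 / 0.291472 ≈ 0.905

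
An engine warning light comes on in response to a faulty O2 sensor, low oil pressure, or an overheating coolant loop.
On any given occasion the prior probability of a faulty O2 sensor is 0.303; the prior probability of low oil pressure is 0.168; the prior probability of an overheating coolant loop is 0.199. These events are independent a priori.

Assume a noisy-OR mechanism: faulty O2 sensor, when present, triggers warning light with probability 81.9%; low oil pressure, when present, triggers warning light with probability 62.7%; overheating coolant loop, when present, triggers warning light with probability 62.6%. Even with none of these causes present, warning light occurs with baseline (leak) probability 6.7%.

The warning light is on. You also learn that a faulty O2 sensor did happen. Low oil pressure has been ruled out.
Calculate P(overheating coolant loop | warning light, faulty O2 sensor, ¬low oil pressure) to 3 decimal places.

Under noisy-OR, P(warning light | causes) = 1 − (1−0.067)·∏(1−qᵢ) over the active causes.
P(warning light | faulty O2 sensor, ¬low oil pressure) = 0.831127×0.801 + 0.936841×0.199 = 0.665733 + 0.186431 = 0.852164
Of this, 0.186431 comes from 0.936841×0.199 (the overheating coolant loop=true cases).
So P(overheating coolant loop | warning light, faulty O2 sensor, ¬low oil pressure) = 0.186431/0.852164 ≈ 0.219.

P(overheating coolant loop | warning light, faulty O2 sensor, ¬low oil pressure) ≈ 0.219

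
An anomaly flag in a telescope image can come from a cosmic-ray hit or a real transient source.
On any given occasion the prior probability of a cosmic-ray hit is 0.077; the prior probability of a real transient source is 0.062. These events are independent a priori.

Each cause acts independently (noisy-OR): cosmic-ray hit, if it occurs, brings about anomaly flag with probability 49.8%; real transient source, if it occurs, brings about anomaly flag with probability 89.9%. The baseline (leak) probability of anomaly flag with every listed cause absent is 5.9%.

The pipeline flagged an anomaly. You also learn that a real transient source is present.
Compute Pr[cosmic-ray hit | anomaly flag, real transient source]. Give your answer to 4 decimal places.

Under noisy-OR, P(anomaly flag | causes) = 1 − (1−0.059)·∏(1−qᵢ) over the active causes.
Numerator (weight on configurations with cosmic-ray hit): 0.952289×0.077 = 0.073326
Denominator P(anomaly flag | real transient source): 0.904959×0.923 + 0.952289×0.077 = 0.908603
P(cosmic-ray hit | anomaly flag, real transient source) = 0.073326/0.908603 ≈ 0.0807

Pr[cosmic-ray hit | anomaly flag, real transient source] ≈ 0.0807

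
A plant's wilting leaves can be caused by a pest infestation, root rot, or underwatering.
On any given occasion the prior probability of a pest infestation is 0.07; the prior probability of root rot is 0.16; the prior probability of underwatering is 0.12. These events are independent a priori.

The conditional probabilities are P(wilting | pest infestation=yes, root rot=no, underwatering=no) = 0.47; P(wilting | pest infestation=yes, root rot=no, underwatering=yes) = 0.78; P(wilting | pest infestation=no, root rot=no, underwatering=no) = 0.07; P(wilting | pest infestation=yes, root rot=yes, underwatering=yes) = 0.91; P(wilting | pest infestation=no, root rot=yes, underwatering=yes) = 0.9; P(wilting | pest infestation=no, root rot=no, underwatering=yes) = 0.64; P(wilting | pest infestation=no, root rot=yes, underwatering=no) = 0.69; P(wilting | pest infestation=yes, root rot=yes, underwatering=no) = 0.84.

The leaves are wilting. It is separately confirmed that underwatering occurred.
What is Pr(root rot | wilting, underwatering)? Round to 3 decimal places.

Pr(root rot | wilting, underwatering) ≈ 0.209

P(wilting | underwatering) = 0.64·0.93·0.84 + 0.9·0.93·0.16 + 0.78·0.07·0.84 + 0.91·0.07·0.16 = 0.499968 + 0.133920 + 0.045864 + 0.010192 = 0.689944
Restricting to configurations with root rot present: 0.133920 + 0.010192 = 0.144112.
So P(root rot | wilting, underwatering) = 0.144112/0.689944 ≈ 0.209.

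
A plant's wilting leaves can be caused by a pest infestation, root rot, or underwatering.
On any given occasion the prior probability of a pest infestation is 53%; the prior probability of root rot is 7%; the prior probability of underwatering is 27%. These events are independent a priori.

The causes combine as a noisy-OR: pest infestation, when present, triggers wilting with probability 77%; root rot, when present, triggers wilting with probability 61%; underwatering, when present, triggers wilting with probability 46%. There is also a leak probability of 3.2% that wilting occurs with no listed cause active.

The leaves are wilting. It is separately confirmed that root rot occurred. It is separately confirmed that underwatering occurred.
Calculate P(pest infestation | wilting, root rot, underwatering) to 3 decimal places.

P(pest infestation | wilting, root rot, underwatering) ≈ 0.574

Under noisy-OR, P(wilting | causes) = 1 − (1−0.032)·∏(1−qᵢ) over the active causes.
P(wilting | root rot, underwatering) = 0.796139×0.47 + 0.953112×0.53 = 0.374185 + 0.505149 = 0.879334
The pest infestation-present share is 0.953112×0.53 = 0.505149.
Hence the posterior is 0.505149/0.879334 ≈ 0.574.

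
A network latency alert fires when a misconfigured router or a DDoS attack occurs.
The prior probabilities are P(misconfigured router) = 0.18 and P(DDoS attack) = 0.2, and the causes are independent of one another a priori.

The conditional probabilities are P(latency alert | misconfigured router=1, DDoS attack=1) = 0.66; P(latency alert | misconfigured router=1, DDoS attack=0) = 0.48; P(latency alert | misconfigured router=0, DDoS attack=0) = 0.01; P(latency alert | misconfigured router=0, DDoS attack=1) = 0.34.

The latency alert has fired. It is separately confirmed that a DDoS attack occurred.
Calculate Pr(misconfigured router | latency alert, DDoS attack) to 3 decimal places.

By total probability over both values of misconfigured router:
  P(latency alert | DDoS attack) = 0.34*0.82 + 0.66*0.18
        = 0.278800 + 0.118800 = 0.397600
Keeping only the misconfigured router-present terms gives 0.118800, so
  P(misconfigured router | latency alert, DDoS attack) = 0.118800 / 0.397600 ≈ 0.299

Pr(misconfigured router | latency alert, DDoS attack) ≈ 0.299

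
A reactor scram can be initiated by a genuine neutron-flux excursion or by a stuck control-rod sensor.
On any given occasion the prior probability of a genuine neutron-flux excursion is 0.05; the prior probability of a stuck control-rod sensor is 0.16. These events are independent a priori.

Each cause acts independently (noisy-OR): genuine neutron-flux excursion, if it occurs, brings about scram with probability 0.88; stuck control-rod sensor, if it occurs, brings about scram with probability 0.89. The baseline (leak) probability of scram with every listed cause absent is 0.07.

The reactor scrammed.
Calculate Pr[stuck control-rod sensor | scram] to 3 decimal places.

Under noisy-OR, P(scram | causes) = 1 − (1−0.07)·∏(1−qᵢ) over the active causes.
P(scram) = 0.07×0.95×0.84 + 0.8977×0.95×0.16 + 0.8884×0.05×0.84 + 0.987724×0.05×0.16 = 0.055860 + 0.136450 + 0.037313 + 0.007902 = 0.237525
Of this, 0.144352 comes from 0.136450 + 0.007902 (the stuck control-rod sensor=true cases).
P(stuck control-rod sensor | scram) = 0.144352 / 0.237525 ≈ 0.608

Pr[stuck control-rod sensor | scram] ≈ 0.608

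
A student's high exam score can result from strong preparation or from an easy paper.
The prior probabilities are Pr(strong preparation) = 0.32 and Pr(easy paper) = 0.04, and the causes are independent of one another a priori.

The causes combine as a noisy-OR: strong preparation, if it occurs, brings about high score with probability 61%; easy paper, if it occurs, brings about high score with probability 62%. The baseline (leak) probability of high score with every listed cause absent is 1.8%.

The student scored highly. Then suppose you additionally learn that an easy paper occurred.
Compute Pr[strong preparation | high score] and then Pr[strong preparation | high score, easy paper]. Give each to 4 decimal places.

Under noisy-OR, P(high score | causes) = 1 − (1−0.018)·∏(1−qᵢ) over the active causes.
Sum P(high score|·) weighted by the priors over the 4 (strong preparation, easy paper) configurations:
  P(high score) = 0.018·0.68·0.96 + 0.62684·0.68·0.04 + 0.61702·0.32·0.96 + 0.854468·0.32·0.04
        = 0.011750 + 0.017050 + 0.189549 + 0.010937 = 0.229286
The terms with strong preparation present sum to 0.200486, so
  P(strong preparation | high score) = 0.200486 / 0.229286 ≈ 0.8744

Now also conditioning on easy paper=true:
Sum P(high score|·) weighted by the priors over both values of strong preparation:
  P(high score | easy paper) = 0.62684*0.68 + 0.854468*0.32
        = 0.426251 + 0.273430 = 0.699681
Configurations with strong preparation contribute 0.273430, so
  P(strong preparation | high score, easy paper) = 0.273430 / 0.699681 ≈ 0.3908
The drop from 0.8744 to 0.3908 is the explaining-away (discounting) effect.

Pr[strong preparation | high score] ≈ 0.8744; Pr[strong preparation | high score, easy paper] ≈ 0.3908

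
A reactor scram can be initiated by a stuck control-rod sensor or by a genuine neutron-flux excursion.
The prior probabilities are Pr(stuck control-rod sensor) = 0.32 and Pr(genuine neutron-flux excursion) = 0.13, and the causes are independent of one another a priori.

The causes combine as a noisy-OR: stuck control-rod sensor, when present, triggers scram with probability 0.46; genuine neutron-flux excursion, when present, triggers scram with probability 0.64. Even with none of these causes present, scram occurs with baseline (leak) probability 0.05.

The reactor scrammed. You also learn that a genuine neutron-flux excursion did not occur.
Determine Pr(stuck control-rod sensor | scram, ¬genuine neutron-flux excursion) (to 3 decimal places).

Under noisy-OR, P(scram | causes) = 1 − (1−0.05)·∏(1−qᵢ) over the active causes.
Sum P(scram|·) weighted by the priors over both values of stuck control-rod sensor:
  P(scram | ¬genuine neutron-flux excursion) = 0.05×0.68 + 0.487×0.32
        = 0.034000 + 0.155840 = 0.189840
Configurations with stuck control-rod sensor contribute 0.155840, so
  P(stuck control-rod sensor | scram, ¬genuine neutron-flux excursion) = 0.155840 / 0.189840 ≈ 0.821

Pr(stuck control-rod sensor | scram, ¬genuine neutron-flux excursion) ≈ 0.821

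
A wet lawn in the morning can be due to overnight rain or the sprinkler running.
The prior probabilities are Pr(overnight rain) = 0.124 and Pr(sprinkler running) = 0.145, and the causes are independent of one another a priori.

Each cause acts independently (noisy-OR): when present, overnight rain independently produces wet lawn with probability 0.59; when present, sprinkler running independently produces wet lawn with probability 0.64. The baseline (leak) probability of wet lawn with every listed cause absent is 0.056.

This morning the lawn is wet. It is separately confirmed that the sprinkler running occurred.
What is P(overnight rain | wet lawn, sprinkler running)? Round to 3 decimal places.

P(overnight rain | wet lawn, sprinkler running) ≈ 0.156

Under noisy-OR, P(wet lawn | causes) = 1 − (1−0.056)·∏(1−qᵢ) over the active causes.
P(wet lawn | sprinkler running) = 0.66016·0.876 + 0.860666·0.124 = 0.578300 + 0.106723 = 0.685023
Of this, 0.106723 comes from 0.860666·0.124 (the overnight rain=true cases).
So P(overnight rain | wet lawn, sprinkler running) = 0.106723/0.685023 ≈ 0.156.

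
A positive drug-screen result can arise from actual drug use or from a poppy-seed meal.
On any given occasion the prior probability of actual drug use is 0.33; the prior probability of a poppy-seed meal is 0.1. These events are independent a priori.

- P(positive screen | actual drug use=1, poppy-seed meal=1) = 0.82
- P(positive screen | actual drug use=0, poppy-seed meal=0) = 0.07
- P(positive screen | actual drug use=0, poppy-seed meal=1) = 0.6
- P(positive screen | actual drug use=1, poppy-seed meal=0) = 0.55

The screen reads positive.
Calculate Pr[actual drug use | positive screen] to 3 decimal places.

Pr[actual drug use | positive screen] ≈ 0.698

For the numerator, keep only actual drug use=true terms: 0.163350 + 0.027060 = 0.190410
Normalizer over all consistent configurations: 0.07·0.67·0.9 + 0.6·0.67·0.1 + 0.55·0.33·0.9 + 0.82·0.33·0.1 = 0.272820
Posterior = 0.190410 / 0.272820 ≈ 0.698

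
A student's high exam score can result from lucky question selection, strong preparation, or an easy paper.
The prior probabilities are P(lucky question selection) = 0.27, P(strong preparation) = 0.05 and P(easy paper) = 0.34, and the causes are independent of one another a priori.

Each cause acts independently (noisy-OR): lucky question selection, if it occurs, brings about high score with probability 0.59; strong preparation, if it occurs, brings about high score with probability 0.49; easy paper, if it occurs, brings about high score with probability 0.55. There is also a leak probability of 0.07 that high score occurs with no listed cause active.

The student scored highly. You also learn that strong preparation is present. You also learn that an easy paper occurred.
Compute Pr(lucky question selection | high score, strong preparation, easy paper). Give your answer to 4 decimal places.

Pr(lucky question selection | high score, strong preparation, easy paper) ≈ 0.3002

Under noisy-OR, P(high score | causes) = 1 − (1−0.07)·∏(1−qᵢ) over the active causes.
Sum P(high score|·) weighted by the priors over both values of lucky question selection:
  P(high score | strong preparation, easy paper) = 0.786565×0.73 + 0.912492×0.27
        = 0.574192 + 0.246373 = 0.820565
Keeping only the lucky question selection-present terms gives 0.246373, so
  P(lucky question selection | high score, strong preparation, easy paper) = 0.246373 / 0.820565 ≈ 0.3002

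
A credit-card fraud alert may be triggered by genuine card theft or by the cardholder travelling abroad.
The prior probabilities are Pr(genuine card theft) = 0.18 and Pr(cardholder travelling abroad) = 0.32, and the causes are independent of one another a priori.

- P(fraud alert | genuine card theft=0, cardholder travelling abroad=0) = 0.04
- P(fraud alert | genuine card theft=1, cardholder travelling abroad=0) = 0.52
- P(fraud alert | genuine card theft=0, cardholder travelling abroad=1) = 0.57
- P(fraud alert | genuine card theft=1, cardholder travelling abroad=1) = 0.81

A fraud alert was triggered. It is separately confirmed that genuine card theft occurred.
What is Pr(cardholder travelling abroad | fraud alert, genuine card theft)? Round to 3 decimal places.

Pr(cardholder travelling abroad | fraud alert, genuine card theft) ≈ 0.423

P(fraud alert | genuine card theft) = 0.52·0.68 + 0.81·0.32 = 0.353600 + 0.259200 = 0.612800
Restricting to configurations with cardholder travelling abroad present: 0.81·0.32 = 0.259200.
P(cardholder travelling abroad | fraud alert, genuine card theft) = 0.259200 / 0.612800 ≈ 0.423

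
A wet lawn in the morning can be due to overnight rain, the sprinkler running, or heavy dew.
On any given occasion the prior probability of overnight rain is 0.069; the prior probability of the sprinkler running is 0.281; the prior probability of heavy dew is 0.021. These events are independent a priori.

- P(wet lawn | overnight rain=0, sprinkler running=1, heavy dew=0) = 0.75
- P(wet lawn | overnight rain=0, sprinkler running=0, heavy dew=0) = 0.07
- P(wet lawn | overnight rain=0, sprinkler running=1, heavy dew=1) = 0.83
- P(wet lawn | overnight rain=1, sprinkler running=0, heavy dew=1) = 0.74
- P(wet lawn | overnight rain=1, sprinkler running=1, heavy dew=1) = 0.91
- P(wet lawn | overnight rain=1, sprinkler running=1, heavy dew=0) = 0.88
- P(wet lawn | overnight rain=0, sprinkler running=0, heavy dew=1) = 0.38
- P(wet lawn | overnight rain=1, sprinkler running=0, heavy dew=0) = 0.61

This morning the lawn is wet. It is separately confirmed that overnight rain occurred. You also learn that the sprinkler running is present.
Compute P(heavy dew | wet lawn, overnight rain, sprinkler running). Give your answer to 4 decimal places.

Sum P(wet lawn|·) weighted by the priors over both values of heavy dew:
  P(wet lawn | overnight rain, sprinkler running) = 0.88×0.979 + 0.91×0.021
        = 0.861520 + 0.019110 = 0.880630
The terms with heavy dew present sum to 0.019110, so
  P(heavy dew | wet lawn, overnight rain, sprinkler running) = 0.019110 / 0.880630 ≈ 0.0217

P(heavy dew | wet lawn, overnight rain, sprinkler running) ≈ 0.0217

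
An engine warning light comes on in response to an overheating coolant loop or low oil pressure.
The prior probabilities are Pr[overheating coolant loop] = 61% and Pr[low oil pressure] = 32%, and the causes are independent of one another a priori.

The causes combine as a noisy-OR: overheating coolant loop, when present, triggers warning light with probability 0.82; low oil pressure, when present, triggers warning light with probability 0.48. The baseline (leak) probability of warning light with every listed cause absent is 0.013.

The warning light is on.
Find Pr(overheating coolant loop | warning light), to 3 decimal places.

Under noisy-OR, P(warning light | causes) = 1 − (1−0.013)·∏(1−qᵢ) over the active causes.
Sum P(warning light|·) weighted by the priors over the 4 (overheating coolant loop, low oil pressure) configurations:
  P(warning light) = 0.013·0.39·0.68 + 0.48676·0.39·0.32 + 0.82234·0.61·0.68 + 0.907617·0.61·0.32
        = 0.003448 + 0.060748 + 0.341107 + 0.177167 = 0.582470
Keeping only the overheating coolant loop-present terms gives 0.518274, so
  P(overheating coolant loop | warning light) = 0.518274 / 0.582470 ≈ 0.890

Pr(overheating coolant loop | warning light) ≈ 0.890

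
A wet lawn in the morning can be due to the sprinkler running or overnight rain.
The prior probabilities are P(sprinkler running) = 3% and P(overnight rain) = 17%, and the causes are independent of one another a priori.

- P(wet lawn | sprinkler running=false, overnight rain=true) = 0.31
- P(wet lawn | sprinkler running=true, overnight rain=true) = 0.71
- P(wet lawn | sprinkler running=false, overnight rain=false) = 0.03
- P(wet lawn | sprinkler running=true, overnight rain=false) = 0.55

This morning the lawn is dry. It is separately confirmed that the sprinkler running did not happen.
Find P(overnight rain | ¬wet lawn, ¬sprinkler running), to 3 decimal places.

P(overnight rain | ¬wet lawn, ¬sprinkler running) ≈ 0.127

By total probability over both values of overnight rain:
  P(¬wet lawn | ¬sprinkler running) = 0.97×0.83 + 0.69×0.17
        = 0.805100 + 0.117300 = 0.922400
Configurations with overnight rain contribute 0.117300, so
  P(overnight rain | ¬wet lawn, ¬sprinkler running) = 0.117300 / 0.922400 ≈ 0.127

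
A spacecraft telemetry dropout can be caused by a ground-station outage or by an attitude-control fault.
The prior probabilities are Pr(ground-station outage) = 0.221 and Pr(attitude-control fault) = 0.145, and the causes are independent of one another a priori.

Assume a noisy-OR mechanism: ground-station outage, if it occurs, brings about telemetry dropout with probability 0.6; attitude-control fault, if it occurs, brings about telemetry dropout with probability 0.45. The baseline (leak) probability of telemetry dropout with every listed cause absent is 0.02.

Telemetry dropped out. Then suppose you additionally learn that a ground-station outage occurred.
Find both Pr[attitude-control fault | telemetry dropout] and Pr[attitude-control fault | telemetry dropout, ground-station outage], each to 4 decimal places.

Under noisy-OR, P(telemetry dropout | causes) = 1 − (1−0.02)·∏(1−qᵢ) over the active causes.
P(telemetry dropout) = 0.02*0.779*0.855 + 0.461*0.779*0.145 + 0.608*0.221*0.855 + 0.7844*0.221*0.145 = 0.013321 + 0.052072 + 0.114885 + 0.025136 = 0.205414
The attitude-control fault-present share is 0.052072 + 0.025136 = 0.077208.
P(attitude-control fault | telemetry dropout) = 0.077208 / 0.205414 ≈ 0.3759

Now condition on the additional information:
Sum P(telemetry dropout|·) weighted by the priors over both values of attitude-control fault:
  P(telemetry dropout | ground-station outage) = 0.608*0.855 + 0.7844*0.145
        = 0.519840 + 0.113738 = 0.633578
Keeping only the attitude-control fault-present terms gives 0.113738, so
  P(attitude-control fault | telemetry dropout, ground-station outage) = 0.113738 / 0.633578 ≈ 0.1795

Pr[attitude-control fault | telemetry dropout] ≈ 0.3759; Pr[attitude-control fault | telemetry dropout, ground-station outage] ≈ 0.1795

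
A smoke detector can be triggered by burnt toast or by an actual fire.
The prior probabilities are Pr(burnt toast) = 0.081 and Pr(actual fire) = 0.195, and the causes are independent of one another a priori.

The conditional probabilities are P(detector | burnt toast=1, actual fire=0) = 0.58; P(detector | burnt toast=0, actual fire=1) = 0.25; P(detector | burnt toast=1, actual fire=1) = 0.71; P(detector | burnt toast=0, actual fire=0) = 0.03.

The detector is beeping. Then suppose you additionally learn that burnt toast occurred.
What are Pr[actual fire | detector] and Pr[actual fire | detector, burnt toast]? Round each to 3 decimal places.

Pr[actual fire | detector] ≈ 0.483; Pr[actual fire | detector, burnt toast] ≈ 0.229

Enumerate the 4 (burnt toast, actual fire) configurations and weight by the priors:
  P(detector) = 0.03×0.919×0.805 + 0.25×0.919×0.195 + 0.58×0.081×0.805 + 0.71×0.081×0.195
        = 0.022194 + 0.044801 + 0.037819 + 0.011214 = 0.116028
Configurations with actual fire contribute 0.056015, so
  P(actual fire | detector) = 0.056015 / 0.116028 ≈ 0.483

Now condition on the additional information:
Weight on actual fire=true, given the evidence: 0.71*0.195 = 0.138450
Denominator P(detector | burnt toast): 0.58*0.805 + 0.71*0.195 = 0.605350
Posterior = 0.138450 / 0.605350 ≈ 0.229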